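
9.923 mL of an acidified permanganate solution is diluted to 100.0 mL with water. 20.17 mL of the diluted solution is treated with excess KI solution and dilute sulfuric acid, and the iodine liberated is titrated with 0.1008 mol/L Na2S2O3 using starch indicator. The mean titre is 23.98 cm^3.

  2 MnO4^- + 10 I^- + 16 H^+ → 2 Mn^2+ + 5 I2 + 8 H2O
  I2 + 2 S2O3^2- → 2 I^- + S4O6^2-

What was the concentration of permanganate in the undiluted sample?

0.2415 mol/L

n(S2O3^2-) = 0.02398 × 0.1008 = 2.417 × 10^-3 mol
n(I2) = n(S2O3^2-)/2 = 1.209 × 10^-3 mol
From the 2:5 ratio, n(MnO4^-) in the aliquot = 2/5 × 1.209 × 10^-3 = 4.834 × 10^-4 mol
[MnO4^-]_dilute = 4.834 × 10^-4 / 0.02017 = 0.02397 mol/L
[MnO4^-]_original = 0.02397 × 100.0/9.923 = 0.2415 mol/L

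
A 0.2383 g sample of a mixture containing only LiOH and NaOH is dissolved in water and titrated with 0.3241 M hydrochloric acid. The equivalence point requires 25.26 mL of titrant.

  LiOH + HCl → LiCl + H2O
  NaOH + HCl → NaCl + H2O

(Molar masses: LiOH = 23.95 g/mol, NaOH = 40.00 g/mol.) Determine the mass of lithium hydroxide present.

0.1331 g

n(HCl) = 0.02526 × 0.3241 = 8.187 × 10^-3 mol
Let x = n(LiOH), y = n(NaOH).
Titrant: 1x + 1y = 8.187 × 10^-3;  mass: 23.95x + 40.00y = 0.2383
Solving, x = 5.556 × 10^-3 mol, y = 2.631 × 10^-3 mol
mass of LiOH = 5.556 × 10^-3 × 23.95 = 0.1331 g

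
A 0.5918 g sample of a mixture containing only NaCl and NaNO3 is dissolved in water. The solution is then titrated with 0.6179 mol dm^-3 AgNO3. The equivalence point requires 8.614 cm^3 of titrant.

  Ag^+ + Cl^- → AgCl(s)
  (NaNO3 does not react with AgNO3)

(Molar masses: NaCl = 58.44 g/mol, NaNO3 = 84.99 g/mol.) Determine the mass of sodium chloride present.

n(AgNO3) = 0.008614 × 0.6179 = 5.323 × 10^-3 mol
Let x = n(NaCl), y = n(NaNO3).
Titrant: 1x = 5.323 × 10^-3;  mass: 58.44x + 84.99y = 0.5918
Solving, x = 5.323 × 10^-3 mol, y = 3.303 × 10^-3 mol
mass of NaCl = 5.323 × 10^-3 × 58.44 = 0.3111 g

0.3111 g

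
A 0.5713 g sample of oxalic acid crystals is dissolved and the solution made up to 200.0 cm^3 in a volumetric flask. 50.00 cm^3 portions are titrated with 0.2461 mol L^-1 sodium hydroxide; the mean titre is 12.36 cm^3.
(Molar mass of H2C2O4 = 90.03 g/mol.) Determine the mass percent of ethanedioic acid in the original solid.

95.87 %

H2C2O4 + 2 NaOH → Na2C2O4 + 2 H2O
n(NaOH) per titration = 0.01236 × 0.2461 = 3.042 × 10^-3 mol
From the 1:2 ratio, n(H2C2O4) in each aliquot = 1/2 × 3.042 × 10^-3 = 1.521 × 10^-3 mol
n(H2C2O4) in the whole flask = 1.521 × 10^-3 × 200.0/50.00 = 6.084 × 10^-3 mol
mass of H2C2O4 = 6.084 × 10^-3 × 90.03 = 0.5477 g
% H2C2O4 = 0.5477 / 0.5713 × 100 = 95.87 %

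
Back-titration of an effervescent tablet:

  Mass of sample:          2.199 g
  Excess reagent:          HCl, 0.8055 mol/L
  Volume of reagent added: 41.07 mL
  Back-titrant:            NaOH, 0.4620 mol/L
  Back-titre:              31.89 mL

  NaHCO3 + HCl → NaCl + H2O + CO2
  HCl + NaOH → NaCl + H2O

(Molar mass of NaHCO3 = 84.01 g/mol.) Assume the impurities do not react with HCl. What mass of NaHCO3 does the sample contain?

1.541 g

n(HCl) added = 0.04107 × 0.8055 = 0.03308 mol
n(NaOH) used in back-titration = 0.03189 × 0.4620 = 0.01473 mol
n(HCl) left over = 0.01473 mol (1:1 ratio)
n(HCl) consumed by analyte = 0.03308 − 0.01473 = 0.01835 mol
n(NaHCO3) = 0.01835 mol (1:1 ratio)
mass of NaHCO3 = 0.01835 × 84.01 = 1.541 g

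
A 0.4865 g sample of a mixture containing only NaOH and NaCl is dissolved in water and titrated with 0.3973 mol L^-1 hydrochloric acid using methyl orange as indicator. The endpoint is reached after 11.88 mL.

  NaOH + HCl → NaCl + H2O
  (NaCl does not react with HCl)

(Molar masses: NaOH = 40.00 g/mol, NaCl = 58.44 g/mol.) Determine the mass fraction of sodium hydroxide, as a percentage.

n(HCl) = 0.01188 × 0.3973 = 4.720 × 10^-3 mol
Let x = n(NaOH), y = n(NaCl).
Titrant: 1x = 4.720 × 10^-3;  mass: 40.00x + 58.44y = 0.4865
Solving, x = 4.720 × 10^-3 mol, y = 5.094 × 10^-3 mol
mass of NaOH = 4.720 × 10^-3 × 40.00 = 0.1888 g
% NaOH = 0.1888 / 0.4865 × 100 = 38.81 %

38.81 %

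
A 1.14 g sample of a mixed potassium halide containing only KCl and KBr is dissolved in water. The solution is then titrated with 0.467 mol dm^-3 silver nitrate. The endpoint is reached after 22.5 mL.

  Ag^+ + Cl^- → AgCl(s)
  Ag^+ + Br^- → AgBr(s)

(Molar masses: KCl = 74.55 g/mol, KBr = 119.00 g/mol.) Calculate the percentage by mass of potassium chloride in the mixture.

n(AgNO3) = 0.0225 × 0.467 = 0.0105 mol
Let x = n(KCl), y = n(KBr).
Titrant: 1x + 1y = 0.0105;  mass: 74.55x + 119.00y = 1.14
Solving, x = 2.48 × 10^-3 mol, y = 8.02 × 10^-3 mol
mass of KCl = 2.48 × 10^-3 × 74.55 = 0.185 g
% KCl = 0.185 / 1.14 × 100 = 16.2 %

16.2 %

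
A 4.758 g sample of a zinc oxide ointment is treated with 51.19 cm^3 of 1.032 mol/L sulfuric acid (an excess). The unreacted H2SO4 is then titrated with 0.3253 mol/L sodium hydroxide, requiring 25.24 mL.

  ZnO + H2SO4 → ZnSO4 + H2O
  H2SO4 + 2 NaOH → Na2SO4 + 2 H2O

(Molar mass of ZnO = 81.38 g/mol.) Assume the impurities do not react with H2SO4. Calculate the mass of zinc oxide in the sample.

n(H2SO4) added = 0.05119 × 1.032 = 0.05283 mol
n(NaOH) used in back-titration = 0.02524 × 0.3253 = 8.211 × 10^-3 mol
From the 1:2 ratio, n(H2SO4) left over = 1/2 × 8.211 × 10^-3 = 4.105 × 10^-3 mol
n(H2SO4) consumed by analyte = 0.05283 − 4.105 × 10^-3 = 0.04872 mol
n(ZnO) = 0.04872 mol (1:1 ratio)
mass of ZnO = 0.04872 × 81.38 = 3.965 g

3.965 g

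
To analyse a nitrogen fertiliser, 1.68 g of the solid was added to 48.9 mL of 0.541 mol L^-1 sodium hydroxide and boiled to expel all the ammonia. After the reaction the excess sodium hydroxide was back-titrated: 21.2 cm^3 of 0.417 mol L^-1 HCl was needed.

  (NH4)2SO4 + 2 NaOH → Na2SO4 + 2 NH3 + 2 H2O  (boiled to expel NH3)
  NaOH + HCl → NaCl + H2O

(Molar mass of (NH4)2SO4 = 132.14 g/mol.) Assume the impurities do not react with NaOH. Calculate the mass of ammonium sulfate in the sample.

1.16 g

n(NaOH) added = 0.0489 × 0.541 = 0.0265 mol
n(HCl) used in back-titration = 0.0212 × 0.417 = 8.84 × 10^-3 mol
n(NaOH) left over = 8.84 × 10^-3 mol (1:1 ratio)
n(NaOH) consumed by analyte = 0.0265 − 8.84 × 10^-3 = 0.0176 mol
From the 1:2 ratio, n((NH4)2SO4) = 1/2 × 0.0176 = 8.81 × 10^-3 mol
mass of (NH4)2SO4 = 8.81 × 10^-3 × 132.14 = 1.16 g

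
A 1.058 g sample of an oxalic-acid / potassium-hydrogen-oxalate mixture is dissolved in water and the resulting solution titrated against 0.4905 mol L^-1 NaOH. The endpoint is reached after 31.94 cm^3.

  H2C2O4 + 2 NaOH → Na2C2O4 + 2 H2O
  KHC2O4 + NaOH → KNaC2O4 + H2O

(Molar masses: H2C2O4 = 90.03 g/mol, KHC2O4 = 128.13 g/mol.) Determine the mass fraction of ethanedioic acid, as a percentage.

n(NaOH) = 0.03194 × 0.4905 = 0.01567 mol
Let x = n(H2C2O4), y = n(KHC2O4).
Titrant: 2x + 1y = 0.01567;  mass: 90.03x + 128.13y = 1.058
Solving, x = 5.711 × 10^-3 mol, y = 4.244 × 10^-3 mol
mass of H2C2O4 = 5.711 × 10^-3 × 90.03 = 0.5142 g
% H2C2O4 = 0.5142 / 1.058 × 100 = 48.60 %

48.60 %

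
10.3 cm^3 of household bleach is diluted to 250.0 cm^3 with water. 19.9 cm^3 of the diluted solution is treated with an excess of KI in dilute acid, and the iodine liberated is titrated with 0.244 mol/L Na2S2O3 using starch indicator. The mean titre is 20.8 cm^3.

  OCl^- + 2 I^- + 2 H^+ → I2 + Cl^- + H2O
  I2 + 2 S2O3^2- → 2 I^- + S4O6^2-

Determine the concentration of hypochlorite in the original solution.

n(S2O3^2-) = 0.0208 × 0.244 = 5.08 × 10^-3 mol
n(I2) = n(S2O3^2-)/2 = 2.54 × 10^-3 mol
n(OCl^-) in the aliquot = 2.54 × 10^-3 mol (1:1 ratio)
[OCl^-]_dilute = 2.54 × 10^-3 / 0.0199 = 0.128 mol/L
[OCl^-]_original = 0.128 × 250.0/10.3 = 3.10 mol/L

3.10 mol/L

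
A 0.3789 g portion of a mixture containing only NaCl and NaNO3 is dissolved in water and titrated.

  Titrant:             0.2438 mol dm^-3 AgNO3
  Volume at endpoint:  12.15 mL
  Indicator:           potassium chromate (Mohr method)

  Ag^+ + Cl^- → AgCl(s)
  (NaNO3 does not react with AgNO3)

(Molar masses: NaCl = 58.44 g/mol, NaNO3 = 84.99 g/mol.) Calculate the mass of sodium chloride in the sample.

n(AgNO3) = 0.01215 × 0.2438 = 2.962 × 10^-3 mol
Let x = n(NaCl), y = n(NaNO3).
Titrant: 1x = 2.962 × 10^-3;  mass: 58.44x + 84.99y = 0.3789
Solving, x = 2.962 × 10^-3 mol, y = 2.421 × 10^-3 mol
mass of NaCl = 2.962 × 10^-3 × 58.44 = 0.1731 g

0.1731 g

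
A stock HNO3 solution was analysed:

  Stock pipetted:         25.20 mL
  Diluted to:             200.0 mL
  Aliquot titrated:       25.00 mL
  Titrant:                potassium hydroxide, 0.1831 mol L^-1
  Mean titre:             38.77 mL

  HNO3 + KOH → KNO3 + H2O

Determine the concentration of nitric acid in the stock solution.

2.254 mol/L

n(KOH) = 0.03877 × 0.1831 = 7.099 × 10^-3 mol
n(HNO3) in the aliquot = 7.099 × 10^-3 mol (1:1 ratio)
[HNO3]_dilute = 7.099 × 10^-3 / 0.02500 = 0.2840 mol/L
Dilution factor = 200.0 / 25.20 = 7.937
[HNO3]_stock = 0.2840 × 7.937 = 2.254 mol/L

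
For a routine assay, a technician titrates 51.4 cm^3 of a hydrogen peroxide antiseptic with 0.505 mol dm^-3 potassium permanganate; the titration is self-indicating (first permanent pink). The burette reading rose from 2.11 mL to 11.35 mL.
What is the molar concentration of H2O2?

2 MnO4^- + 5 H2O2 + 6 H^+ → 2 Mn^2+ + 5 O2 + 8 H2O
n(KMnO4) = 0.00924 L × 0.505 mol/L = 4.67 × 10^-3 mol
From the 5:2 mole ratio, n(H2O2) = 5/2 × 4.67 × 10^-3 = 0.0117 mol
[H2O2] = 0.0117 mol / 0.0514 L = 0.227 mol/L

0.227 mol/L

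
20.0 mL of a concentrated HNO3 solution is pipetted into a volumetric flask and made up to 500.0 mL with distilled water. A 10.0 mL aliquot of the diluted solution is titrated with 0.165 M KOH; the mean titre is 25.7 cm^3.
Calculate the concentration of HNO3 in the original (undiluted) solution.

10.6 M

HNO3 + KOH → KNO3 + H2O
n(KOH) = 0.0257 × 0.165 = 4.24 × 10^-3 mol
n(HNO3) in the aliquot = 4.24 × 10^-3 mol (1:1 ratio)
[HNO3]_dilute = 4.24 × 10^-3 / 0.0100 = 0.424 mol/L
Dilution factor = 500.0 / 20.0 = 25.00
[HNO3]_stock = 0.424 × 25.00 = 10.6 mol/L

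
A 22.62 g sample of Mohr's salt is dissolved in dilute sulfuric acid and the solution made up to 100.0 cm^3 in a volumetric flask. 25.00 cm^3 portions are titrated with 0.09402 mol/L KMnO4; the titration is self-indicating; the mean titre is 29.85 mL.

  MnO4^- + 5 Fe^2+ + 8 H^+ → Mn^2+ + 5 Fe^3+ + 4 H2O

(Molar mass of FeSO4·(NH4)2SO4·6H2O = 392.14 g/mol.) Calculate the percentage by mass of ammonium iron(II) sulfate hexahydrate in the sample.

97.31 %

n(KMnO4) per titration = 0.02985 × 0.09402 = 2.806 × 10^-3 mol
From the 5:1 ratio, n(FeSO4·(NH4)2SO4·6H2O) in each aliquot = 5/1 × 2.806 × 10^-3 = 0.01403 mol
n(FeSO4·(NH4)2SO4·6H2O) in the whole flask = 0.01403 × 100.0/25.00 = 0.05613 mol
mass of FeSO4·(NH4)2SO4·6H2O = 0.05613 × 392.14 = 22.01 g
% FeSO4·(NH4)2SO4·6H2O = 22.01 / 22.62 × 100 = 97.31 %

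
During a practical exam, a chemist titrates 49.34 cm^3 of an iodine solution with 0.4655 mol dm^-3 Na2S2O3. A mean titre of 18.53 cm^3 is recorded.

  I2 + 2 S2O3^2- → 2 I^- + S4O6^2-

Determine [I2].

0.08741 mol/L

n(Na2S2O3) = 0.01853 L × 0.4655 mol/L = 8.626 × 10^-3 mol
From the 1:2 mole ratio, n(I2) = 1/2 × 8.626 × 10^-3 = 4.313 × 10^-3 mol
[I2] = 4.313 × 10^-3 mol / 0.04934 L = 0.08741 mol/L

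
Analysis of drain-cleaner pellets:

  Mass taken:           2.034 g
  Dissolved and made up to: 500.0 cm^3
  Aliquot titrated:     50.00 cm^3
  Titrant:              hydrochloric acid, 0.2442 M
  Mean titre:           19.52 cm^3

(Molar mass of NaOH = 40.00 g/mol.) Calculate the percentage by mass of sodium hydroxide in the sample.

93.74 %

NaOH + HCl → NaCl + H2O
n(HCl) per titration = 0.01952 × 0.2442 = 4.767 × 10^-3 mol
n(NaOH) in each aliquot = 4.767 × 10^-3 mol (1:1 ratio)
n(NaOH) in the whole flask = 4.767 × 10^-3 × 500.0/50.00 = 0.04767 mol
mass of NaOH = 0.04767 × 40.00 = 1.907 g
% NaOH = 1.907 / 2.034 × 100 = 93.74 %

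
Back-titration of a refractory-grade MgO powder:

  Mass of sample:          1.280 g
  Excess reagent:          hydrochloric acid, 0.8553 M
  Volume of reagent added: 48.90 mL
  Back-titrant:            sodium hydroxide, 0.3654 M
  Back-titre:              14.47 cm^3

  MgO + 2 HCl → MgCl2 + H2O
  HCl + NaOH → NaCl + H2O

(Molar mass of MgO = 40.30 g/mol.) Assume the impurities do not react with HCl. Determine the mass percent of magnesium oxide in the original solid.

57.52 %

n(HCl) added = 0.04890 × 0.8553 = 0.04182 mol
n(NaOH) used in back-titration = 0.01447 × 0.3654 = 5.287 × 10^-3 mol
n(HCl) left over = 5.287 × 10^-3 mol (1:1 ratio)
n(HCl) consumed by analyte = 0.04182 − 5.287 × 10^-3 = 0.03654 mol
From the 1:2 ratio, n(MgO) = 1/2 × 0.03654 = 0.01827 mol
mass of MgO = 0.01827 × 40.30 = 0.7362 g
% MgO = 0.7362 / 1.280 × 100 = 57.52 %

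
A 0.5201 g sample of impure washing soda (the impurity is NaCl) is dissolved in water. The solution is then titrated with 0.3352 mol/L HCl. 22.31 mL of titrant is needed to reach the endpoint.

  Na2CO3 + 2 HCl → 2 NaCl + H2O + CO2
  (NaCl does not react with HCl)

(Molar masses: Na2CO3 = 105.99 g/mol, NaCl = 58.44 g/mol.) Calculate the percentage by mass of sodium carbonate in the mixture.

76.20 %

n(HCl) = 0.02231 × 0.3352 = 7.478 × 10^-3 mol
Let x = n(Na2CO3), y = n(NaCl).
Titrant: 2x = 7.478 × 10^-3;  mass: 105.99x + 58.44y = 0.5201
Solving, x = 3.739 × 10^-3 mol, y = 2.118 × 10^-3 mol
mass of Na2CO3 = 3.739 × 10^-3 × 105.99 = 0.3963 g
% Na2CO3 = 0.3963 / 0.5201 × 100 = 76.20 %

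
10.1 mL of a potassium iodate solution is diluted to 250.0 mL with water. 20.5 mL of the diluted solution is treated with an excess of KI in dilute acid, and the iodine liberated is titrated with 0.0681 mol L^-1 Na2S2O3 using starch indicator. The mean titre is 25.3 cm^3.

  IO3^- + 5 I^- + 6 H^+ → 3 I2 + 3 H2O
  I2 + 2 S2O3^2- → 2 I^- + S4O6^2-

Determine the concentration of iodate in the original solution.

n(S2O3^2-) = 0.0253 × 0.0681 = 1.72 × 10^-3 mol
n(I2) = n(S2O3^2-)/2 = 8.61 × 10^-4 mol
From the 1:3 ratio, n(IO3^-) in the aliquot = 1/3 × 8.61 × 10^-4 = 2.87 × 10^-4 mol
[IO3^-]_dilute = 2.87 × 10^-4 / 0.0205 = 0.0140 mol/L
[IO3^-]_original = 0.0140 × 250.0/10.1 = 0.347 mol/L

0.347 mol/L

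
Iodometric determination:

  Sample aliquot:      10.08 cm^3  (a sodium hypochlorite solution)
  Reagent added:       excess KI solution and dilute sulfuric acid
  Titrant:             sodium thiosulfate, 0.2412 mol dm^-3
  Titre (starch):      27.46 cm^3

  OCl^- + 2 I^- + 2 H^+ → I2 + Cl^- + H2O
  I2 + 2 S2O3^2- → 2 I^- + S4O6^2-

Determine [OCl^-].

0.3285 mol/L

n(S2O3^2-) = 0.02746 × 0.2412 = 6.623 × 10^-3 mol
n(I2) = n(S2O3^2-)/2 = 3.312 × 10^-3 mol
n(OCl^-) in the aliquot = 3.312 × 10^-3 mol (1:1 ratio)
[OCl^-] = 3.312 × 10^-3 / 0.01008 = 0.3285 mol/L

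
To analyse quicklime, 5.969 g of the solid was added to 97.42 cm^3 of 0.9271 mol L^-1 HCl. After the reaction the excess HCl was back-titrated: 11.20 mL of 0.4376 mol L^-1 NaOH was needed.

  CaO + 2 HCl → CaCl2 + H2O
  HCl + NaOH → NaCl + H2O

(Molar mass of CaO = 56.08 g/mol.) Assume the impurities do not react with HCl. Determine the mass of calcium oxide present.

n(HCl) added = 0.09742 × 0.9271 = 0.09032 mol
n(NaOH) used in back-titration = 0.01120 × 0.4376 = 4.901 × 10^-3 mol
n(HCl) left over = 4.901 × 10^-3 mol (1:1 ratio)
n(HCl) consumed by analyte = 0.09032 − 4.901 × 10^-3 = 0.08542 mol
From the 1:2 ratio, n(CaO) = 1/2 × 0.08542 = 0.04271 mol
mass of CaO = 0.04271 × 56.08 = 2.395 g

2.395 g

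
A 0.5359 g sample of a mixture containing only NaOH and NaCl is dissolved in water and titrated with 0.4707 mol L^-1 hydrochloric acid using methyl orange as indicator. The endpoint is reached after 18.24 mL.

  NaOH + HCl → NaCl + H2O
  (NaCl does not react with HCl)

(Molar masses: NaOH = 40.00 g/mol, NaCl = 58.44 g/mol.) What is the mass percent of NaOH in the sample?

64.08 %

n(HCl) = 0.01824 × 0.4707 = 8.586 × 10^-3 mol
Let x = n(NaOH), y = n(NaCl).
Titrant: 1x = 8.586 × 10^-3;  mass: 40.00x + 58.44y = 0.5359
Solving, x = 8.586 × 10^-3 mol, y = 3.294 × 10^-3 mol
mass of NaOH = 8.586 × 10^-3 × 40.00 = 0.3434 g
% NaOH = 0.3434 / 0.5359 × 100 = 64.08 %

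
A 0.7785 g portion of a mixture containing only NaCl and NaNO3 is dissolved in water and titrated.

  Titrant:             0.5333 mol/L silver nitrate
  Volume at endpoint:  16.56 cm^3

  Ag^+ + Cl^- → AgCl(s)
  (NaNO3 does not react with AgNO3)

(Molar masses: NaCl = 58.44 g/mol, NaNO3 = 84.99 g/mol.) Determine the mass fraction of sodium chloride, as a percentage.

66.30 %

n(AgNO3) = 0.01656 × 0.5333 = 8.831 × 10^-3 mol
Let x = n(NaCl), y = n(NaNO3).
Titrant: 1x = 8.831 × 10^-3;  mass: 58.44x + 84.99y = 0.7785
Solving, x = 8.831 × 10^-3 mol, y = 3.087 × 10^-3 mol
mass of NaCl = 8.831 × 10^-3 × 58.44 = 0.5161 g
% NaCl = 0.5161 / 0.7785 × 100 = 66.30 %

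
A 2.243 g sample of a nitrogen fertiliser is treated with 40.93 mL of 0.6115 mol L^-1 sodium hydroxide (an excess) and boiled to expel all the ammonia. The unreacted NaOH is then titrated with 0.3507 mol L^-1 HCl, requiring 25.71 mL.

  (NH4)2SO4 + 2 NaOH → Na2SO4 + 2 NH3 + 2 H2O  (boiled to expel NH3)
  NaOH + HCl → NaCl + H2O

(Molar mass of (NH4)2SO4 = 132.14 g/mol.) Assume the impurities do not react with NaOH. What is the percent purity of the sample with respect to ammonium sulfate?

n(NaOH) added = 0.04093 × 0.6115 = 0.02503 mol
n(HCl) used in back-titration = 0.02571 × 0.3507 = 9.016 × 10^-3 mol
n(NaOH) left over = 9.016 × 10^-3 mol (1:1 ratio)
n(NaOH) consumed by analyte = 0.02503 − 9.016 × 10^-3 = 0.01601 mol
From the 1:2 ratio, n((NH4)2SO4) = 1/2 × 0.01601 = 8.006 × 10^-3 mol
mass of (NH4)2SO4 = 8.006 × 10^-3 × 132.14 = 1.058 g
% (NH4)2SO4 = 1.058 / 2.243 × 100 = 47.17 %

47.17 %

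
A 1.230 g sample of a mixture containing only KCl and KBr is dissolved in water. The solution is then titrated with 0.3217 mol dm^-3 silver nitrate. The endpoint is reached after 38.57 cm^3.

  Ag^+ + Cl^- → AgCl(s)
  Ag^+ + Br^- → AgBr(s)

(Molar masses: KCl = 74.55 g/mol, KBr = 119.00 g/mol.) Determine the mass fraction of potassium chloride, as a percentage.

33.62 %

n(AgNO3) = 0.03857 × 0.3217 = 0.01241 mol
Let x = n(KCl), y = n(KBr).
Titrant: 1x + 1y = 0.01241;  mass: 74.55x + 119.00y = 1.230
Solving, x = 5.547 × 10^-3 mol, y = 6.861 × 10^-3 mol
mass of KCl = 5.547 × 10^-3 × 74.55 = 0.4135 g
% KCl = 0.4135 / 1.230 × 100 = 33.62 %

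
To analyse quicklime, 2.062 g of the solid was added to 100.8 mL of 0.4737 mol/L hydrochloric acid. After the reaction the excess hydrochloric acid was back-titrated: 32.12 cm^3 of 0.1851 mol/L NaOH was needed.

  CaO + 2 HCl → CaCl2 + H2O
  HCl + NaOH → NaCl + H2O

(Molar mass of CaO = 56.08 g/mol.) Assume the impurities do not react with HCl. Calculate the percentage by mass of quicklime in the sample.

n(HCl) added = 0.1008 × 0.4737 = 0.04775 mol
n(NaOH) used in back-titration = 0.03212 × 0.1851 = 5.945 × 10^-3 mol
n(HCl) left over = 5.945 × 10^-3 mol (1:1 ratio)
n(HCl) consumed by analyte = 0.04775 − 5.945 × 10^-3 = 0.04180 mol
From the 1:2 ratio, n(CaO) = 1/2 × 0.04180 = 0.02090 mol
mass of CaO = 0.02090 × 56.08 = 1.172 g
% CaO = 1.172 / 2.062 × 100 = 56.85 %

56.85 %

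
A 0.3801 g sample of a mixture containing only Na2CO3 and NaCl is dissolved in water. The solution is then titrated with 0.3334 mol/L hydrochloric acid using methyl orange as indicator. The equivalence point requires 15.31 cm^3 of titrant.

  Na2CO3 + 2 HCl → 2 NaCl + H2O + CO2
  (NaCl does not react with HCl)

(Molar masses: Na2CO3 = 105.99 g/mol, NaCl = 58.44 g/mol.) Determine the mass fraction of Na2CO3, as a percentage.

71.17 %

n(HCl) = 0.01531 × 0.3334 = 5.104 × 10^-3 mol
Let x = n(Na2CO3), y = n(NaCl).
Titrant: 2x = 5.104 × 10^-3;  mass: 105.99x + 58.44y = 0.3801
Solving, x = 2.552 × 10^-3 mol, y = 1.875 × 10^-3 mol
mass of Na2CO3 = 2.552 × 10^-3 × 105.99 = 0.2705 g
% Na2CO3 = 0.2705 / 0.3801 × 100 = 71.17 %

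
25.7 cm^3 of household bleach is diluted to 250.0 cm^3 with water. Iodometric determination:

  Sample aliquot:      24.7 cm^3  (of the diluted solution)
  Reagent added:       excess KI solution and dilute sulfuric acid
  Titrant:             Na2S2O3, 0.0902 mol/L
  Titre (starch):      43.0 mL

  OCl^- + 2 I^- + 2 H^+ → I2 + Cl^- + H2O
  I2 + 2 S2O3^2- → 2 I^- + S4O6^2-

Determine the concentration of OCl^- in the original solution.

n(S2O3^2-) = 0.0430 × 0.0902 = 3.88 × 10^-3 mol
n(I2) = n(S2O3^2-)/2 = 1.94 × 10^-3 mol
n(OCl^-) in the aliquot = 1.94 × 10^-3 mol (1:1 ratio)
[OCl^-]_dilute = 1.94 × 10^-3 / 0.0247 = 0.0785 mol/L
[OCl^-]_original = 0.0785 × 250.0/25.7 = 0.764 mol/L

0.764 mol/L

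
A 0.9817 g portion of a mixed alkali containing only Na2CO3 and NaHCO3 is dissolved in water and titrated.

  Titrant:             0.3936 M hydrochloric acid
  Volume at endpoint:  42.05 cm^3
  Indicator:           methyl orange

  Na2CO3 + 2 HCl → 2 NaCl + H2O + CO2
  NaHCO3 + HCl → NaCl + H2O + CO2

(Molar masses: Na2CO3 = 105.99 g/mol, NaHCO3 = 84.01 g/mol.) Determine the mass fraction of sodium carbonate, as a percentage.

n(HCl) = 0.04205 × 0.3936 = 0.01655 mol
Let x = n(Na2CO3), y = n(NaHCO3).
Titrant: 2x + 1y = 0.01655;  mass: 105.99x + 84.01y = 0.9817
Solving, x = 6.589 × 10^-3 mol, y = 3.372 × 10^-3 mol
mass of Na2CO3 = 6.589 × 10^-3 × 105.99 = 0.6984 g
% Na2CO3 = 0.6984 / 0.9817 × 100 = 71.14 %

71.14 %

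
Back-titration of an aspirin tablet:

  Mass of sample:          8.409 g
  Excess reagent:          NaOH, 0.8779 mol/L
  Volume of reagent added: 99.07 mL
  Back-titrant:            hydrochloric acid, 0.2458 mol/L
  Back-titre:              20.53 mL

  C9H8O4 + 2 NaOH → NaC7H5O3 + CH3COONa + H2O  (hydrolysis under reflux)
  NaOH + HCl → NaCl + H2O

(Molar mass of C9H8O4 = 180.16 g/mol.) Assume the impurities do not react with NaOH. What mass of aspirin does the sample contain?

7.380 g

n(NaOH) added = 0.09907 × 0.8779 = 0.08697 mol
n(HCl) used in back-titration = 0.02053 × 0.2458 = 5.046 × 10^-3 mol
n(NaOH) left over = 5.046 × 10^-3 mol (1:1 ratio)
n(NaOH) consumed by analyte = 0.08697 − 5.046 × 10^-3 = 0.08193 mol
From the 1:2 ratio, n(C9H8O4) = 1/2 × 0.08193 = 0.04096 mol
mass of C9H8O4 = 0.04096 × 180.16 = 7.380 g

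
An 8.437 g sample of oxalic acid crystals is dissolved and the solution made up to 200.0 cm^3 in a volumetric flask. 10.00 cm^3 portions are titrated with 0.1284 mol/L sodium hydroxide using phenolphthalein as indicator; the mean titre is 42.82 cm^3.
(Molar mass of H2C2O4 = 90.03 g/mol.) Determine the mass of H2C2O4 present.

4.950 g

H2C2O4 + 2 NaOH → Na2C2O4 + 2 H2O
n(NaOH) per titration = 0.04282 × 0.1284 = 5.498 × 10^-3 mol
From the 1:2 ratio, n(H2C2O4) in each aliquot = 1/2 × 5.498 × 10^-3 = 2.749 × 10^-3 mol
n(H2C2O4) in the whole flask = 2.749 × 10^-3 × 200.0/10.00 = 0.05498 mol
mass of H2C2O4 = 0.05498 × 90.03 = 4.950 g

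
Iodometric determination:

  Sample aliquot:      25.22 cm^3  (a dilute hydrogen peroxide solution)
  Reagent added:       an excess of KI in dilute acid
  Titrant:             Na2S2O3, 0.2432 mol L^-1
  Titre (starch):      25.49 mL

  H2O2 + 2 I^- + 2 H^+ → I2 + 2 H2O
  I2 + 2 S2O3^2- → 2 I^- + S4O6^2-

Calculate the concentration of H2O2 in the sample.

0.1229 mol/L

n(S2O3^2-) = 0.02549 × 0.2432 = 6.199 × 10^-3 mol
n(I2) = n(S2O3^2-)/2 = 3.100 × 10^-3 mol
n(H2O2) in the aliquot = 3.100 × 10^-3 mol (1:1 ratio)
[H2O2] = 3.100 × 10^-3 / 0.02522 = 0.1229 mol/L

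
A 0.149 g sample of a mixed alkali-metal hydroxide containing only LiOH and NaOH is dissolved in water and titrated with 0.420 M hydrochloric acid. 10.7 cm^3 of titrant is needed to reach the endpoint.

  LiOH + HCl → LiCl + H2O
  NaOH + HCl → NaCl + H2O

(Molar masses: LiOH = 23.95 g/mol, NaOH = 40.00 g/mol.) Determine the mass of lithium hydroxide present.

0.0459 g

n(HCl) = 0.0107 × 0.420 = 4.49 × 10^-3 mol
Let x = n(LiOH), y = n(NaOH).
Titrant: 1x + 1y = 4.49 × 10^-3;  mass: 23.95x + 40.00y = 0.149
Solving, x = 1.92 × 10^-3 mol, y = 2.58 × 10^-3 mol
mass of LiOH = 1.92 × 10^-3 × 23.95 = 0.0459 g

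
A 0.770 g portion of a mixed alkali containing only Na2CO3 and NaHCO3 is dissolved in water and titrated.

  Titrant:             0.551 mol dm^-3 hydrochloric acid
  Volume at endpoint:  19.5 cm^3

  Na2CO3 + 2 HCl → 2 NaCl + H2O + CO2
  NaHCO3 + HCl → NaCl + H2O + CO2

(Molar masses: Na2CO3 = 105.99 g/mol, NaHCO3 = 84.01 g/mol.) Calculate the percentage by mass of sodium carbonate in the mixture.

n(HCl) = 0.0195 × 0.551 = 0.0107 mol
Let x = n(Na2CO3), y = n(NaHCO3).
Titrant: 2x + 1y = 0.0107;  mass: 105.99x + 84.01y = 0.770
Solving, x = 2.14 × 10^-3 mol, y = 6.47 × 10^-3 mol
mass of Na2CO3 = 2.14 × 10^-3 × 105.99 = 0.227 g
% Na2CO3 = 0.227 / 0.770 × 100 = 29.4 %

29.4 %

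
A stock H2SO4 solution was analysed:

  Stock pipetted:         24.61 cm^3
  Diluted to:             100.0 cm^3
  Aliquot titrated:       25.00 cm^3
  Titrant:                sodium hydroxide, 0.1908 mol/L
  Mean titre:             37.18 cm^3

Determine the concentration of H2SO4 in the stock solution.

H2SO4 + 2 NaOH → Na2SO4 + 2 H2O
n(NaOH) = 0.03718 × 0.1908 = 7.094 × 10^-3 mol
From the 1:2 ratio, n(H2SO4) in the aliquot = 1/2 × 7.094 × 10^-3 = 3.547 × 10^-3 mol
[H2SO4]_dilute = 3.547 × 10^-3 / 0.02500 = 0.1419 mol/L
Dilution factor = 100.0 / 24.61 = 4.063
[H2SO4]_stock = 0.1419 × 4.063 = 0.5765 mol/L

0.5765 mol/L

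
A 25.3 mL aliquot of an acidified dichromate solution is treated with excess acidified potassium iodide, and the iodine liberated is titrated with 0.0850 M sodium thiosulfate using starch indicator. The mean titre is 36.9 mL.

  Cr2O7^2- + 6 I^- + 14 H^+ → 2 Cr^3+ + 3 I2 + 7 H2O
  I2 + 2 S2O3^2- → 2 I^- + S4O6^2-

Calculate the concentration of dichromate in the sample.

n(S2O3^2-) = 0.0369 × 0.0850 = 3.14 × 10^-3 mol
n(I2) = n(S2O3^2-)/2 = 1.57 × 10^-3 mol
From the 1:3 ratio, n(Cr2O7^2-) in the aliquot = 1/3 × 1.57 × 10^-3 = 5.23 × 10^-4 mol
[Cr2O7^2-] = 5.23 × 10^-4 / 0.0253 = 0.0207 mol/L

0.0207 M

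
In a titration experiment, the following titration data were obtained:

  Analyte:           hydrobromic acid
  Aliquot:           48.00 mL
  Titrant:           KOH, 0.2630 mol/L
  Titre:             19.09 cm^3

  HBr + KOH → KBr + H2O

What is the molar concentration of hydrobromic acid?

0.1046 mol/L

n(KOH) = 0.01909 L × 0.2630 mol/L = 5.021 × 10^-3 mol
n(HBr) = 5.021 × 10^-3 mol (1:1 mole ratio)
[HBr] = 5.021 × 10^-3 mol / 0.04800 L = 0.1046 mol/L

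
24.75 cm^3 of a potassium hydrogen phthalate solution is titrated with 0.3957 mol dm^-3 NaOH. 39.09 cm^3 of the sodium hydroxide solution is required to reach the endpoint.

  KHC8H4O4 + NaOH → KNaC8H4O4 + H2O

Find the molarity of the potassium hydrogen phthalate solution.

n(NaOH) = 0.03909 L × 0.3957 mol/L = 0.01547 mol
n(KHC8H4O4) = 0.01547 mol (1:1 mole ratio)
[KHC8H4O4] = 0.01547 mol / 0.02475 L = 0.6250 mol/L

0.6250 mol/L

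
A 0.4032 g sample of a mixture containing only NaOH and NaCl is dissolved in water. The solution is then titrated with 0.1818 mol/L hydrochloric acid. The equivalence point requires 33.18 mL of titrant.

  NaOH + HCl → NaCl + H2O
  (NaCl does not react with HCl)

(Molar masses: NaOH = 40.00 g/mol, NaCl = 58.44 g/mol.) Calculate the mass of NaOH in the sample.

0.2413 g

n(HCl) = 0.03318 × 0.1818 = 6.032 × 10^-3 mol
Let x = n(NaOH), y = n(NaCl).
Titrant: 1x = 6.032 × 10^-3;  mass: 40.00x + 58.44y = 0.4032
Solving, x = 6.032 × 10^-3 mol, y = 2.771 × 10^-3 mol
mass of NaOH = 6.032 × 10^-3 × 40.00 = 0.2413 g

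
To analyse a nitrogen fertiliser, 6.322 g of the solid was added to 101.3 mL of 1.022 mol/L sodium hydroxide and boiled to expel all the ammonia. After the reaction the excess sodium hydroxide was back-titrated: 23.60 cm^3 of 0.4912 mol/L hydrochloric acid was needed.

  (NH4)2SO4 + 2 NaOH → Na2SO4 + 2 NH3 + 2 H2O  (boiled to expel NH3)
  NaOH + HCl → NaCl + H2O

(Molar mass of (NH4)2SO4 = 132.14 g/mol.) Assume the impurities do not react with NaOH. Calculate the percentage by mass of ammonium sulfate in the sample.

n(NaOH) added = 0.1013 × 1.022 = 0.1035 mol
n(HCl) used in back-titration = 0.02360 × 0.4912 = 0.01159 mol
n(NaOH) left over = 0.01159 mol (1:1 ratio)
n(NaOH) consumed by analyte = 0.1035 − 0.01159 = 0.09194 mol
From the 1:2 ratio, n((NH4)2SO4) = 1/2 × 0.09194 = 0.04597 mol
mass of (NH4)2SO4 = 0.04597 × 132.14 = 6.074 g
% (NH4)2SO4 = 6.074 / 6.322 × 100 = 96.08 %

96.08 %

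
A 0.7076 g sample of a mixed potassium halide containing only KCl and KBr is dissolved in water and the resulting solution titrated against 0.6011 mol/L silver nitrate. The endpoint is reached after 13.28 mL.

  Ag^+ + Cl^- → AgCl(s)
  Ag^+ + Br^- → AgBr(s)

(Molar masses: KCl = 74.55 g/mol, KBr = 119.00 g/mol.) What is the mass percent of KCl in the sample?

n(AgNO3) = 0.01328 × 0.6011 = 7.983 × 10^-3 mol
Let x = n(KCl), y = n(KBr).
Titrant: 1x + 1y = 7.983 × 10^-3;  mass: 74.55x + 119.00y = 0.7076
Solving, x = 5.452 × 10^-3 mol, y = 2.531 × 10^-3 mol
mass of KCl = 5.452 × 10^-3 × 74.55 = 0.4064 g
% KCl = 0.4064 / 0.7076 × 100 = 57.44 %

57.44 %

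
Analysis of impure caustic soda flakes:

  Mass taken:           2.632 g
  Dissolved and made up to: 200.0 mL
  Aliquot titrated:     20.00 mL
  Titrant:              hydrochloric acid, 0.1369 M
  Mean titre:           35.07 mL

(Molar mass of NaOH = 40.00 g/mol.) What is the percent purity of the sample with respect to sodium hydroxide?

NaOH + HCl → NaCl + H2O
n(HCl) per titration = 0.03507 × 0.1369 = 4.801 × 10^-3 mol
n(NaOH) in each aliquot = 4.801 × 10^-3 mol (1:1 ratio)
n(NaOH) in the whole flask = 4.801 × 10^-3 × 200.0/20.00 = 0.04801 mol
mass of NaOH = 0.04801 × 40.00 = 1.920 g
% NaOH = 1.920 / 2.632 × 100 = 72.96 %

72.96 %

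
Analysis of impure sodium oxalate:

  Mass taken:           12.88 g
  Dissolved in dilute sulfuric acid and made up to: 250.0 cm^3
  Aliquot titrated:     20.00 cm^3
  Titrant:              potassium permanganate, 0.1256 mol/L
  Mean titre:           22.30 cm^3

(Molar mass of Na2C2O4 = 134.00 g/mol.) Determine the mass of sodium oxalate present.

11.73 g

2 MnO4^- + 5 C2O4^2- + 16 H^+ → 2 Mn^2+ + 10 CO2 + 8 H2O
n(KMnO4) per titration = 0.02230 × 0.1256 = 2.801 × 10^-3 mol
From the 5:2 ratio, n(Na2C2O4) in each aliquot = 5/2 × 2.801 × 10^-3 = 7.002 × 10^-3 mol
n(Na2C2O4) in the whole flask = 7.002 × 10^-3 × 250.0/20.00 = 0.08753 mol
mass of Na2C2O4 = 0.08753 × 134.00 = 11.73 g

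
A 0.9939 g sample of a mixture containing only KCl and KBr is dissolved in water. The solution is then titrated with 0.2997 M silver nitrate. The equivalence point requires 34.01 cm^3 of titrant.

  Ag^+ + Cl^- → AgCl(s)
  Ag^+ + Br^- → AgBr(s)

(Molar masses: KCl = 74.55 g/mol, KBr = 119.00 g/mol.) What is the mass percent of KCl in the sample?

36.96 %

n(AgNO3) = 0.03401 × 0.2997 = 0.01019 mol
Let x = n(KCl), y = n(KBr).
Titrant: 1x + 1y = 0.01019;  mass: 74.55x + 119.00y = 0.9939
Solving, x = 4.928 × 10^-3 mol, y = 5.265 × 10^-3 mol
mass of KCl = 4.928 × 10^-3 × 74.55 = 0.3674 g
% KCl = 0.3674 / 0.9939 × 100 = 36.96 %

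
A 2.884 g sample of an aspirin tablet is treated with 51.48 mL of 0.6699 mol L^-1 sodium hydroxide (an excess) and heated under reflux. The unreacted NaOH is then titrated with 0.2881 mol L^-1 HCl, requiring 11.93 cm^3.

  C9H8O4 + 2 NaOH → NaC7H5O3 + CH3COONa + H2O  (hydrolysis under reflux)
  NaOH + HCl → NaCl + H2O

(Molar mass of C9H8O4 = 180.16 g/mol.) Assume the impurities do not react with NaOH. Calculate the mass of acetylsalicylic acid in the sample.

n(NaOH) added = 0.05148 × 0.6699 = 0.03449 mol
n(HCl) used in back-titration = 0.01193 × 0.2881 = 3.437 × 10^-3 mol
n(NaOH) left over = 3.437 × 10^-3 mol (1:1 ratio)
n(NaOH) consumed by analyte = 0.03449 − 3.437 × 10^-3 = 0.03105 mol
From the 1:2 ratio, n(C9H8O4) = 1/2 × 0.03105 = 0.01552 mol
mass of C9H8O4 = 0.01552 × 180.16 = 2.797 g

2.797 g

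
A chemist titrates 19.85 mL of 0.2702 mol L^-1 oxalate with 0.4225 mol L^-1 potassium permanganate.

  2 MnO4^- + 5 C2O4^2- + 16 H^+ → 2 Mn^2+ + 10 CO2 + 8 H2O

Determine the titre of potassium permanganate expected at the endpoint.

n(C2O4^2-) = 0.01985 L × 0.2702 mol/L = 5.363 × 10^-3 mol
From the 2:5 stoichiometry, n(KMnO4) = 2/5 × 5.363 × 10^-3 = 2.145 × 10^-3 mol
V(KMnO4) = 2.145 × 10^-3 mol / 0.4225 mol/L = 0.005078 L = 5.078 mL

5.078 mL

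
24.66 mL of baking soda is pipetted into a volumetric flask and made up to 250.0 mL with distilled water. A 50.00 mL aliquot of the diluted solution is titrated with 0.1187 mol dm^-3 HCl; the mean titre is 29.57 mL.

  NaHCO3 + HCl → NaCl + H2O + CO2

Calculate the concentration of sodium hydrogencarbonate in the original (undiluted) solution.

0.7117 mol/L

n(HCl) = 0.02957 × 0.1187 = 3.510 × 10^-3 mol
n(NaHCO3) in the aliquot = 3.510 × 10^-3 mol (1:1 ratio)
[NaHCO3]_dilute = 3.510 × 10^-3 / 0.05000 = 0.07020 mol/L
Dilution factor = 250.0 / 24.66 = 10.14
[NaHCO3]_stock = 0.07020 × 10.14 = 0.7117 mol/L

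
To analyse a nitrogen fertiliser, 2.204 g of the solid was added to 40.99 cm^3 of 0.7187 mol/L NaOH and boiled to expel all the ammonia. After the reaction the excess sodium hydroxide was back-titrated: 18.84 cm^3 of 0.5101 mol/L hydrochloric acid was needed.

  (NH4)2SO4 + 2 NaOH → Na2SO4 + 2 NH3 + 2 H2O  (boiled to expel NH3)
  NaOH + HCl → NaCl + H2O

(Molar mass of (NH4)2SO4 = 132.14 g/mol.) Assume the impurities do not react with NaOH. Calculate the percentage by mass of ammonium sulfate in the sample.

n(NaOH) added = 0.04099 × 0.7187 = 0.02946 mol
n(HCl) used in back-titration = 0.01884 × 0.5101 = 9.610 × 10^-3 mol
n(NaOH) left over = 9.610 × 10^-3 mol (1:1 ratio)
n(NaOH) consumed by analyte = 0.02946 − 9.610 × 10^-3 = 0.01985 mol
From the 1:2 ratio, n((NH4)2SO4) = 1/2 × 0.01985 = 9.925 × 10^-3 mol
mass of (NH4)2SO4 = 9.925 × 10^-3 × 132.14 = 1.311 g
% (NH4)2SO4 = 1.311 / 2.204 × 100 = 59.50 %

59.50 %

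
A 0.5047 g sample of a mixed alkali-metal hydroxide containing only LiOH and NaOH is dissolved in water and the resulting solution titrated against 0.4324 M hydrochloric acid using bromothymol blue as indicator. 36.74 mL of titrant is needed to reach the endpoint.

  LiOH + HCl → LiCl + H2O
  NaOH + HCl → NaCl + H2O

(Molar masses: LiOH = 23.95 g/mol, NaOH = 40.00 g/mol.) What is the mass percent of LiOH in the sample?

n(HCl) = 0.03674 × 0.4324 = 0.01589 mol
Let x = n(LiOH), y = n(NaOH).
Titrant: 1x + 1y = 0.01589;  mass: 23.95x + 40.00y = 0.5047
Solving, x = 8.147 × 10^-3 mol, y = 7.740 × 10^-3 mol
mass of LiOH = 8.147 × 10^-3 × 23.95 = 0.1951 g
% LiOH = 0.1951 / 0.5047 × 100 = 38.66 %

38.66 %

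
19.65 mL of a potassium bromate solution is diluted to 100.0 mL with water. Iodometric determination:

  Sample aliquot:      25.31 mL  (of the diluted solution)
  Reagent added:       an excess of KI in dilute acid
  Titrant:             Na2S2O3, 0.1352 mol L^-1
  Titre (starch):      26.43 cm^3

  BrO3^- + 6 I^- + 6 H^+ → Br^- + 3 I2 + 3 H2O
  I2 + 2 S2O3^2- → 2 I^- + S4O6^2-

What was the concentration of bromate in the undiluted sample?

n(S2O3^2-) = 0.02643 × 0.1352 = 3.573 × 10^-3 mol
n(I2) = n(S2O3^2-)/2 = 1.787 × 10^-3 mol
From the 1:3 ratio, n(BrO3^-) in the aliquot = 1/3 × 1.787 × 10^-3 = 5.956 × 10^-4 mol
[BrO3^-]_dilute = 5.956 × 10^-4 / 0.02531 = 0.02353 mol/L
[BrO3^-]_original = 0.02353 × 100.0/19.65 = 0.1197 mol/L

0.1197 mol/L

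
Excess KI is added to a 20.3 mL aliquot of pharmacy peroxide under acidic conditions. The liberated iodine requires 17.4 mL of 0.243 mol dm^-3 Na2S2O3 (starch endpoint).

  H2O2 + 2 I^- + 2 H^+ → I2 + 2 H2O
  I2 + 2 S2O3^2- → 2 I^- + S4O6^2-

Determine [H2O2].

0.104 mol/L

n(S2O3^2-) = 0.0174 × 0.243 = 4.23 × 10^-3 mol
n(I2) = n(S2O3^2-)/2 = 2.11 × 10^-3 mol
n(H2O2) in the aliquot = 2.11 × 10^-3 mol (1:1 ratio)
[H2O2] = 2.11 × 10^-3 / 0.0203 = 0.104 mol/L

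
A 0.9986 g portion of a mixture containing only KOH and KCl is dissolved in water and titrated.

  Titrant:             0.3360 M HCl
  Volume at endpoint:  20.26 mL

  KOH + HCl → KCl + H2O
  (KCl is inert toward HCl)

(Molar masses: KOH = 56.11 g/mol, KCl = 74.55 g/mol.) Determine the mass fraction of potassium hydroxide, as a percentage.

n(HCl) = 0.02026 × 0.3360 = 6.807 × 10^-3 mol
Let x = n(KOH), y = n(KCl).
Titrant: 1x = 6.807 × 10^-3;  mass: 56.11x + 74.55y = 0.9986
Solving, x = 6.807 × 10^-3 mol, y = 8.271 × 10^-3 mol
mass of KOH = 6.807 × 10^-3 × 56.11 = 0.3820 g
% KOH = 0.3820 / 0.9986 × 100 = 38.25 %

38.25 %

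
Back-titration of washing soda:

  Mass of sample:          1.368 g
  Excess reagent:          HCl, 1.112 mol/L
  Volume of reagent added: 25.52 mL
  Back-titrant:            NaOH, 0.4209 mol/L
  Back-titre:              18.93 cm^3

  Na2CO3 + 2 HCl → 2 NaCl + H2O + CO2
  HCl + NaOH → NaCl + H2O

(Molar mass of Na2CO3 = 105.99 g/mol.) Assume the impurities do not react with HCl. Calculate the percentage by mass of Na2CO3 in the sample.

79.07 %

n(HCl) added = 0.02552 × 1.112 = 0.02838 mol
n(NaOH) used in back-titration = 0.01893 × 0.4209 = 7.968 × 10^-3 mol
n(HCl) left over = 7.968 × 10^-3 mol (1:1 ratio)
n(HCl) consumed by analyte = 0.02838 − 7.968 × 10^-3 = 0.02041 mol
From the 1:2 ratio, n(Na2CO3) = 1/2 × 0.02041 = 0.01021 mol
mass of Na2CO3 = 0.01021 × 105.99 = 1.082 g
% Na2CO3 = 1.082 / 1.368 × 100 = 79.07 %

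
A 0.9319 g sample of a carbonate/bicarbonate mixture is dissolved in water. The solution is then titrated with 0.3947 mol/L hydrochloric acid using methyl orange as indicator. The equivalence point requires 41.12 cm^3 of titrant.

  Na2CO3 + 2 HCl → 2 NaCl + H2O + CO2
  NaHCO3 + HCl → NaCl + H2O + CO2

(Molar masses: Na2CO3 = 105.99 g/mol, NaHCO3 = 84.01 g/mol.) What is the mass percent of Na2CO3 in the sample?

n(HCl) = 0.04112 × 0.3947 = 0.01623 mol
Let x = n(Na2CO3), y = n(NaHCO3).
Titrant: 2x + 1y = 0.01623;  mass: 105.99x + 84.01y = 0.9319
Solving, x = 6.958 × 10^-3 mol, y = 2.315 × 10^-3 mol
mass of Na2CO3 = 6.958 × 10^-3 × 105.99 = 0.7374 g
% Na2CO3 = 0.7374 / 0.9319 × 100 = 79.13 %

79.13 %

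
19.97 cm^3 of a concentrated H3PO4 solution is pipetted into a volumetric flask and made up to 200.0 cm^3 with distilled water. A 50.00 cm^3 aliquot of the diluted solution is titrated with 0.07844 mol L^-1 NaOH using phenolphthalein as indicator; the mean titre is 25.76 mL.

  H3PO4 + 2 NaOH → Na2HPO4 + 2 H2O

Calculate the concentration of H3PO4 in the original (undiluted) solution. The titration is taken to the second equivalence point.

0.2024 mol/L

n(NaOH) = 0.02576 × 0.07844 = 2.021 × 10^-3 mol
From the 1:2 ratio, n(H3PO4) in the aliquot = 1/2 × 2.021 × 10^-3 = 1.010 × 10^-3 mol
[H3PO4]_dilute = 1.010 × 10^-3 / 0.05000 = 0.02021 mol/L
Dilution factor = 200.0 / 19.97 = 10.02
[H3PO4]_stock = 0.02021 × 10.02 = 0.2024 mol/L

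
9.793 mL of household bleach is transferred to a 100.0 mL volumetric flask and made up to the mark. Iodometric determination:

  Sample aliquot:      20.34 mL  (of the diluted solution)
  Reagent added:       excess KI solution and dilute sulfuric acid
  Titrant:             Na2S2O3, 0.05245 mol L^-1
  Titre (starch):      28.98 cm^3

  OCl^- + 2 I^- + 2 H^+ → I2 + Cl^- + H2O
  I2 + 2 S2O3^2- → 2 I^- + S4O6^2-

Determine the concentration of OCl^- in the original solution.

n(S2O3^2-) = 0.02898 × 0.05245 = 1.520 × 10^-3 mol
n(I2) = n(S2O3^2-)/2 = 7.600 × 10^-4 mol
n(OCl^-) in the aliquot = 7.600 × 10^-4 mol (1:1 ratio)
[OCl^-]_dilute = 7.600 × 10^-4 / 0.02034 = 0.03736 mol/L
[OCl^-]_original = 0.03736 × 100.0/9.793 = 0.3815 mol/L

0.3815 mol/L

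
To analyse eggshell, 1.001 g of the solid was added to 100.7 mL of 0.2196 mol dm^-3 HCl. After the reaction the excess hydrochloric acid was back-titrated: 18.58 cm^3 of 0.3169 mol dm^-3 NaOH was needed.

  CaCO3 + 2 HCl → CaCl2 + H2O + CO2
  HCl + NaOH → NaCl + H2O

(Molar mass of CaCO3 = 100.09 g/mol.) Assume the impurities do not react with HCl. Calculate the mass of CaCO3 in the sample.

0.8120 g

n(HCl) added = 0.1007 × 0.2196 = 0.02211 mol
n(NaOH) used in back-titration = 0.01858 × 0.3169 = 5.888 × 10^-3 mol
n(HCl) left over = 5.888 × 10^-3 mol (1:1 ratio)
n(HCl) consumed by analyte = 0.02211 − 5.888 × 10^-3 = 0.01623 mol
From the 1:2 ratio, n(CaCO3) = 1/2 × 0.01623 = 8.113 × 10^-3 mol
mass of CaCO3 = 8.113 × 10^-3 × 100.09 = 0.8120 g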